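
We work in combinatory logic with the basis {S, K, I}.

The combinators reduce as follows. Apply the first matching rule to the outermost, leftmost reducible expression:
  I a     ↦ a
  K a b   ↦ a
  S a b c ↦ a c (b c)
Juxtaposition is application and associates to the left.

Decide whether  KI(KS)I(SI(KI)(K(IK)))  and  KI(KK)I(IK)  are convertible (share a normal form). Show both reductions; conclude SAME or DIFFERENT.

Term A:
  start: KI(KS)I(SI(KI)(K(IK)))
  →1  II(SI(KI)(K(IK)))
  →2  I(SI(KI)(K(IK)))
  →3  SI(KI)(K(IK))
  →4  I(K(IK))(KI(K(IK)))
  →5  K(IK)(KI(K(IK)))
  →6  IK
  →7  K

Term B:
  start: KI(KK)I(IK)
  →1  II(IK)
  →2  I(IK)
  →3  IK
  →4  K

Answer: SAME — A ⇓ K, B ⇓ K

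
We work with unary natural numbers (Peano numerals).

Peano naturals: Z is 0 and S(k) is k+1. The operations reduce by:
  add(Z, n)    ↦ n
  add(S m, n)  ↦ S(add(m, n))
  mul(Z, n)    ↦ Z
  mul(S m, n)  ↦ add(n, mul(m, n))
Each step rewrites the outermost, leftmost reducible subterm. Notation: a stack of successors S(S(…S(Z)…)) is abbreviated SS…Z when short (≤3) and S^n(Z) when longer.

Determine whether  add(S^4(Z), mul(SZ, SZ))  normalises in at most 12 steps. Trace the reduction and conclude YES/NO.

Answer: YES — reaches normal form S^5(Z) in 9 ≤ 12 steps

Working:
  start: add(S^4(Z), mul(SZ, SZ))
  →1  S(add(SSSZ, mul(SZ, SZ)))
  →2  S(S(add(SSZ, mul(SZ, SZ))))
  →3  S(S(S(add(SZ, mul(SZ, SZ)))))
  →4  S(S(S(S(add(Z, mul(SZ, SZ))))))
  →5  S(S(S(S(mul(SZ, SZ)))))
  →6  S(S(S(S(add(SZ, mul(Z, SZ))))))
  →7  S(S(S(S(S(add(Z, mul(Z, SZ)))))))
  →8  S(S(S(S(S(mul(Z, SZ))))))
  →9  S^5(Z)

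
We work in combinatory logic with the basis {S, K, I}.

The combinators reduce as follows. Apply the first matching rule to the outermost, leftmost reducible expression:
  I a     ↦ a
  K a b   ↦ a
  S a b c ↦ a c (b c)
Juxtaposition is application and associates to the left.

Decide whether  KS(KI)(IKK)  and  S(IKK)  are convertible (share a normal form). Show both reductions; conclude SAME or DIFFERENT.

Answer: SAME — A ⇓ S(KK), B ⇓ S(KK)

Derivation:
Term A:
  start: KS(KI)(IKK)
  [1] S(IKK)
  [2] S(KK)

Term B:
  start: S(IKK)
  [1] S(KK)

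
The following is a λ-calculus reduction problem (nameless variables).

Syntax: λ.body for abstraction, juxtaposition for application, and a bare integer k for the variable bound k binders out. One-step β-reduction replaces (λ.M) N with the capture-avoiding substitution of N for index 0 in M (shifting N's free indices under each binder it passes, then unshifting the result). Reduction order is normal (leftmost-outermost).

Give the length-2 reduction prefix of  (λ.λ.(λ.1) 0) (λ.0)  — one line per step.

Answer: after 2 steps: λ.0

Working:
  start: (λ.λ.(λ.1) 0) (λ.0)
  [1] λ.(λ.1) 0
  [2] λ.0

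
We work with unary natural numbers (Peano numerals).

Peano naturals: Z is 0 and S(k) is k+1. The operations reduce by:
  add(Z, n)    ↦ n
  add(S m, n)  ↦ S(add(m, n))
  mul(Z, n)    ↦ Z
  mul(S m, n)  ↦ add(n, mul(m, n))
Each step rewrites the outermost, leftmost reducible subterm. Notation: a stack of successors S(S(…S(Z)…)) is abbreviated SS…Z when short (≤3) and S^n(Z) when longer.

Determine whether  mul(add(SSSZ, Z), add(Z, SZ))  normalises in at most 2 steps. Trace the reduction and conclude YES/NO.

  start: mul(add(SSSZ, Z), add(Z, SZ))
  step 1: mul(S(add(SSZ, Z)), add(Z, SZ))
  step 2: add(add(Z, SZ), mul(add(SSZ, Z), add(Z, SZ)))

Answer: NO — after 2 steps the term is add(add(Z, SZ), mul(add(SSZ, Z), add(Z, SZ))), not yet normal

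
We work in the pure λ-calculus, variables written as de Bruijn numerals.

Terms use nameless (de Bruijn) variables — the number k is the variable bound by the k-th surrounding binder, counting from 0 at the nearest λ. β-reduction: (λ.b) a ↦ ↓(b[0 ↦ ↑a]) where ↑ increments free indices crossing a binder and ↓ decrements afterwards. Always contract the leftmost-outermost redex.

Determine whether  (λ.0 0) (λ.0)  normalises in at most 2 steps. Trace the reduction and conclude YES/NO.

Answer: YES — reaches normal form λ.0 in 2 ≤ 2 steps

Derivation:
  start: (λ.0 0) (λ.0)
  →1  (λ.0) (λ.0)
  →2  λ.0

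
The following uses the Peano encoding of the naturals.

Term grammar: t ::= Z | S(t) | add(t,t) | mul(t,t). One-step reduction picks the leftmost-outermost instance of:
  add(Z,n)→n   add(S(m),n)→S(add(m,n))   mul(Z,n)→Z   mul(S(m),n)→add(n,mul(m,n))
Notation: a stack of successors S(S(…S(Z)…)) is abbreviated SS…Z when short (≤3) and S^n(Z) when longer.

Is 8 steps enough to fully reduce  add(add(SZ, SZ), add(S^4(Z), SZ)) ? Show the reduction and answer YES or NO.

Answer: NO — after 8 steps the term is S(S(S(S(S(add(SZ, SZ)))))), not yet normal

Derivation:
  start: add(add(SZ, SZ), add(S^4(Z), SZ))
  step 1: add(S(add(Z, SZ)), add(S^4(Z), SZ))
  step 2: S(add(add(Z, SZ), add(S^4(Z), SZ)))
  step 3: S(add(SZ, add(S^4(Z), SZ)))
  step 4: S(S(add(Z, add(S^4(Z), SZ))))
  step 5: S(S(add(S^4(Z), SZ)))
  step 6: S(S(S(add(SSSZ, SZ))))
  step 7: S(S(S(S(add(SSZ, SZ)))))
  step 8: S(S(S(S(S(add(SZ, SZ))))))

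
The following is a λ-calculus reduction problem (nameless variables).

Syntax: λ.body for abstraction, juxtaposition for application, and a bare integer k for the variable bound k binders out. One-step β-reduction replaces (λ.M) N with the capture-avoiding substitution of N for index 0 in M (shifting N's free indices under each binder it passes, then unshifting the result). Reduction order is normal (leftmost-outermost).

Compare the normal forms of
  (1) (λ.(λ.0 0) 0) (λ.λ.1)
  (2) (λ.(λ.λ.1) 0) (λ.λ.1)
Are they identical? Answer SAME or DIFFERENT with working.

Answer: SAME — A ⇓ λ.λ.λ.1, B ⇓ λ.λ.λ.1

Reduction:
Term A:
  start: (λ.(λ.0 0) 0) (λ.λ.1)
  step 1: (λ.0 0) (λ.λ.1)
  step 2: (λ.λ.1) (λ.λ.1)
  step 3: λ.λ.λ.1

Term B:
  start: (λ.(λ.λ.1) 0) (λ.λ.1)
  step 1: (λ.λ.1) (λ.λ.1)
  step 2: λ.λ.λ.1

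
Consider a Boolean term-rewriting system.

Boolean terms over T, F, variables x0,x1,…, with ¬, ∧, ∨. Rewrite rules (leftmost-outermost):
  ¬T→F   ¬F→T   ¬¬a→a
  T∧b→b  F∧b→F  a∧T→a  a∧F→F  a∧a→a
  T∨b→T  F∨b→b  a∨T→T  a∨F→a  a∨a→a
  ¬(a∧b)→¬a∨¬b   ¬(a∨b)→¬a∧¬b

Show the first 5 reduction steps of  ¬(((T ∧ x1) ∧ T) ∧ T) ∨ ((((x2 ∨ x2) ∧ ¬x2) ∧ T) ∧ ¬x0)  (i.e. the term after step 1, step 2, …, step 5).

Answer: after 5 steps: ((¬x1 ∨ ¬T) ∨ ¬T) ∨ ((((x2 ∨ x2) ∧ ¬x2) ∧ T) ∧ ¬x0)

Derivation:
  start: ¬(((T ∧ x1) ∧ T) ∧ T) ∨ ((((x2 ∨ x2) ∧ ¬x2) ∧ T) ∧ ¬x0)
  →1  (¬((T ∧ x1) ∧ T) ∨ ¬T) ∨ ((((x2 ∨ x2) ∧ ¬x2) ∧ T) ∧ ¬x0)
  →2  ((¬(T ∧ x1) ∨ ¬T) ∨ ¬T) ∨ ((((x2 ∨ x2) ∧ ¬x2) ∧ T) ∧ ¬x0)
  →3  (((¬T ∨ ¬x1) ∨ ¬T) ∨ ¬T) ∨ ((((x2 ∨ x2) ∧ ¬x2) ∧ T) ∧ ¬x0)
  →4  (((F ∨ ¬x1) ∨ ¬T) ∨ ¬T) ∨ ((((x2 ∨ x2) ∧ ¬x2) ∧ T) ∧ ¬x0)
  →5  ((¬x1 ∨ ¬T) ∨ ¬T) ∨ ((((x2 ∨ x2) ∧ ¬x2) ∧ T) ∧ ¬x0)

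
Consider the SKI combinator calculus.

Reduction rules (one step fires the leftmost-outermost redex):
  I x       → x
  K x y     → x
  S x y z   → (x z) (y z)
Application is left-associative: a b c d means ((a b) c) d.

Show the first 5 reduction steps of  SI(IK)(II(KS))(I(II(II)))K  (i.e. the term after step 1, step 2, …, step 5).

Answer: after 5 steps: S(I(II(II)))K

Working:
  start: SI(IK)(II(KS))(I(II(II)))K
  [1] I(II(KS))(IK(II(KS)))(I(II(II)))K
  [2] II(KS)(IK(II(KS)))(I(II(II)))K
  [3] I(KS)(IK(II(KS)))(I(II(II)))K
  [4] KS(IK(II(KS)))(I(II(II)))K
  [5] S(I(II(II)))K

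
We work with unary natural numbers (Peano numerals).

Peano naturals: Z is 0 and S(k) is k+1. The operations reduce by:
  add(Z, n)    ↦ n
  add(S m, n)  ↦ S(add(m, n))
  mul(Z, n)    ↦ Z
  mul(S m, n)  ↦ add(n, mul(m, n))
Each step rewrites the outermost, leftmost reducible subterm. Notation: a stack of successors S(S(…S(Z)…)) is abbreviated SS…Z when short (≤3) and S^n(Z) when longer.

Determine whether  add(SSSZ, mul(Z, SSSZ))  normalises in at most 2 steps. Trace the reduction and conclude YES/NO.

  start: add(SSSZ, mul(Z, SSSZ))
  [1] S(add(SSZ, mul(Z, SSSZ)))
  [2] S(S(add(SZ, mul(Z, SSSZ))))

Answer: NO — after 2 steps the term is S(S(add(SZ, mul(Z, SSSZ)))), not yet normal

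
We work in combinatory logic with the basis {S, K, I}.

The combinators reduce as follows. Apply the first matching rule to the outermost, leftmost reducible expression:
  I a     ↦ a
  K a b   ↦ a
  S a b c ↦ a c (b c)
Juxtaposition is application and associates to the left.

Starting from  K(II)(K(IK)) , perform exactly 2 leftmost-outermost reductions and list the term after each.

Answer: after 2 steps: I

Reduction:
  start: K(II)(K(IK))
  [1] II
  [2] I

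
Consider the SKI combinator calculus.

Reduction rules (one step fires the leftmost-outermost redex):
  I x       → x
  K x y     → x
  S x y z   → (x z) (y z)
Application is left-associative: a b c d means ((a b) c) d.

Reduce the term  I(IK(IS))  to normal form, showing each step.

Answer: normal form = KS  (in 3 steps)

Working:
  start: I(IK(IS))
  [1] IK(IS)
  [2] K(IS)
  [3] KS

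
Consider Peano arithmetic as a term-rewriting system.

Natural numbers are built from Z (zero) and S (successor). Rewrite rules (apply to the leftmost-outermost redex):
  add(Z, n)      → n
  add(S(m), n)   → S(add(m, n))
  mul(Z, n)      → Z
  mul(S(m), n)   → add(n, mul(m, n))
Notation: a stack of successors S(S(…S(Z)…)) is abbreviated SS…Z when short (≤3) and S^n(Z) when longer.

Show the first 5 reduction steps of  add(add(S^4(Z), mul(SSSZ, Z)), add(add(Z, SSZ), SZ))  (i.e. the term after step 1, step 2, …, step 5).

Answer: after 5 steps: S(S(add(S(add(SZ, mul(SSSZ, Z))), add(add(Z, SSZ), SZ))))

Working:
  start: add(add(S^4(Z), mul(SSSZ, Z)), add(add(Z, SSZ), SZ))
  →1  add(S(add(SSSZ, mul(SSSZ, Z))), add(add(Z, SSZ), SZ))
  →2  S(add(add(SSSZ, mul(SSSZ, Z)), add(add(Z, SSZ), SZ)))
  →3  S(add(S(add(SSZ, mul(SSSZ, Z))), add(add(Z, SSZ), SZ)))
  →4  S(S(add(add(SSZ, mul(SSSZ, Z)), add(add(Z, SSZ), SZ))))
  →5  S(S(add(S(add(SZ, mul(SSSZ, Z))), add(add(Z, SSZ), SZ))))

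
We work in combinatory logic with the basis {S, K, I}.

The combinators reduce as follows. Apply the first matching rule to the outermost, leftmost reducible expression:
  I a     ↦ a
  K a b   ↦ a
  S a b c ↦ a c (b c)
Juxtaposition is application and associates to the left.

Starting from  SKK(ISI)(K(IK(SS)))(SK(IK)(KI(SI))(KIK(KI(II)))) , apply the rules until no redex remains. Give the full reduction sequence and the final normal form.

  start: SKK(ISI)(K(IK(SS)))(SK(IK)(KI(SI))(KIK(KI(II))))
  [1] K(ISI)(K(ISI))(K(IK(SS)))(SK(IK)(KI(SI))(KIK(KI(II))))
  [2] ISI(K(IK(SS)))(SK(IK)(KI(SI))(KIK(KI(II))))
  [3] SI(K(IK(SS)))(SK(IK)(KI(SI))(KIK(KI(II))))
  [4] I(SK(IK)(KI(SI))(KIK(KI(II))))(K(IK(SS))(SK(IK)(KI(SI))(KIK(KI(II)))))
  [5] SK(IK)(KI(SI))(KIK(KI(II)))(K(IK(SS))(SK(IK)(KI(SI))(KIK(KI(II)))))
  [6] K(KI(SI))(IK(KI(SI)))(KIK(KI(II)))(K(IK(SS))(SK(IK)(KI(SI))(KIK(KI(II)))))
  [7] KI(SI)(KIK(KI(II)))(K(IK(SS))(SK(IK)(KI(SI))(KIK(KI(II)))))
  [8] I(KIK(KI(II)))(K(IK(SS))(SK(IK)(KI(SI))(KIK(KI(II)))))
  [9] KIK(KI(II))(K(IK(SS))(SK(IK)(KI(SI))(KIK(KI(II)))))
  [10] I(KI(II))(K(IK(SS))(SK(IK)(KI(SI))(KIK(KI(II)))))
  [11] KI(II)(K(IK(SS))(SK(IK)(KI(SI))(KIK(KI(II)))))
  [12] I(K(IK(SS))(SK(IK)(KI(SI))(KIK(KI(II)))))
  [13] K(IK(SS))(SK(IK)(KI(SI))(KIK(KI(II))))
  [14] IK(SS)
  [15] K(SS)

Answer: normal form = K(SS)  (in 15 steps)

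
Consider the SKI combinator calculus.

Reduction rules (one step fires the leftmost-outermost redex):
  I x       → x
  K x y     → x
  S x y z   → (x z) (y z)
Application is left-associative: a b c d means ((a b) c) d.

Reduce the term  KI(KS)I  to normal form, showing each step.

  start: KI(KS)I
  →1  II
  →2  I

Answer: normal form = I  (in 2 steps)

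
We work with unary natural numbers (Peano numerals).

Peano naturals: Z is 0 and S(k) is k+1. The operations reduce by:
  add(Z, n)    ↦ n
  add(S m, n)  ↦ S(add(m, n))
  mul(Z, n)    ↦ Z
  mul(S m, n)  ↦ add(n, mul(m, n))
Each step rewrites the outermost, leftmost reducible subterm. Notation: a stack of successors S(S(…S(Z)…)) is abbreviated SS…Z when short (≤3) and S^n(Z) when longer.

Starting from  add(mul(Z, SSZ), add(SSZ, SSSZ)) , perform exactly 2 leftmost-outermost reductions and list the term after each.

Answer: after 2 steps: add(SSZ, SSSZ)

Reduction:
  start: add(mul(Z, SSZ), add(SSZ, SSSZ))
  →1  add(Z, add(SSZ, SSSZ))
  →2  add(SSZ, SSSZ)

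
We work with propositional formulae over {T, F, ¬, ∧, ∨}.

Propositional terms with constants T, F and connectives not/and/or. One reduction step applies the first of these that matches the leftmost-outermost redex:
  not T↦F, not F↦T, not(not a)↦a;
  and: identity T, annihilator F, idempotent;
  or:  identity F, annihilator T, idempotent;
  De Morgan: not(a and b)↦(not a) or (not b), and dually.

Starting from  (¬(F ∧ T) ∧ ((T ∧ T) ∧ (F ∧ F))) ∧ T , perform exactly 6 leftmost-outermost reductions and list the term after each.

  start: (¬(F ∧ T) ∧ ((T ∧ T) ∧ (F ∧ F))) ∧ T
  [1] ¬(F ∧ T) ∧ ((T ∧ T) ∧ (F ∧ F))
  [2] (¬F ∨ ¬T) ∧ ((T ∧ T) ∧ (F ∧ F))
  [3] (T ∨ ¬T) ∧ ((T ∧ T) ∧ (F ∧ F))
  [4] T ∧ ((T ∧ T) ∧ (F ∧ F))
  [5] (T ∧ T) ∧ (F ∧ F)
  [6] T ∧ (F ∧ F)

Answer: after 6 steps: T ∧ (F ∧ F)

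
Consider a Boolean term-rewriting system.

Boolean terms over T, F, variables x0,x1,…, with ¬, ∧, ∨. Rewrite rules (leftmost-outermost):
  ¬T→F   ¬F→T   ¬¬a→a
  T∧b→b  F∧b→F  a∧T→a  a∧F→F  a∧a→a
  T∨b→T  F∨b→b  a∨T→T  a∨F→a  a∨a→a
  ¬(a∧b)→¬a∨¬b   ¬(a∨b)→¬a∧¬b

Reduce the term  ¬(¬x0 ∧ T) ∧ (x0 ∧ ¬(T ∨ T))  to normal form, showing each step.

  start: ¬(¬x0 ∧ T) ∧ (x0 ∧ ¬(T ∨ T))
  →1  (¬¬x0 ∨ ¬T) ∧ (x0 ∧ ¬(T ∨ T))
  →2  (x0 ∨ ¬T) ∧ (x0 ∧ ¬(T ∨ T))
  →3  (x0 ∨ F) ∧ (x0 ∧ ¬(T ∨ T))
  →4  x0 ∧ (x0 ∧ ¬(T ∨ T))
  →5  x0 ∧ (x0 ∧ (¬T ∧ ¬T))
  →6  x0 ∧ (x0 ∧ ¬T)
  →7  x0 ∧ (x0 ∧ F)
  →8  x0 ∧ F
  →9  F

Answer: normal form = F  (in 9 steps)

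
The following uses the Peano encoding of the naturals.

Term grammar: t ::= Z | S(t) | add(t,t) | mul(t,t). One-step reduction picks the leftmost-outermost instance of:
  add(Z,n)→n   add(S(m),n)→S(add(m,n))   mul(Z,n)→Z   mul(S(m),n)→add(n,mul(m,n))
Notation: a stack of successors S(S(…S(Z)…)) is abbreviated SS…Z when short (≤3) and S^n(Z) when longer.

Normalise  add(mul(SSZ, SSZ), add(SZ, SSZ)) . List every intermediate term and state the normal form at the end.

Answer: normal form = S^7(Z)  (in 16 steps)

Reduction:
  start: add(mul(SSZ, SSZ), add(SZ, SSZ))
  step 1: add(add(SSZ, mul(SZ, SSZ)), add(SZ, SSZ))
  step 2: add(S(add(SZ, mul(SZ, SSZ))), add(SZ, SSZ))
  step 3: S(add(add(SZ, mul(SZ, SSZ)), add(SZ, SSZ)))
  step 4: S(add(S(add(Z, mul(SZ, SSZ))), add(SZ, SSZ)))
  step 5: S(S(add(add(Z, mul(SZ, SSZ)), add(SZ, SSZ))))
  step 6: S(S(add(mul(SZ, SSZ), add(SZ, SSZ))))
  step 7: S(S(add(add(SSZ, mul(Z, SSZ)), add(SZ, SSZ))))
  step 8: S(S(add(S(add(SZ, mul(Z, SSZ))), add(SZ, SSZ))))
  step 9: S(S(S(add(add(SZ, mul(Z, SSZ)), add(SZ, SSZ)))))
  step 10: S(S(S(add(S(add(Z, mul(Z, SSZ))), add(SZ, SSZ)))))
  step 11: S(S(S(S(add(add(Z, mul(Z, SSZ)), add(SZ, SSZ))))))
  step 12: S(S(S(S(add(mul(Z, SSZ), add(SZ, SSZ))))))
  step 13: S(S(S(S(add(Z, add(SZ, SSZ))))))
  step 14: S(S(S(S(add(SZ, SSZ)))))
  step 15: S(S(S(S(S(add(Z, SSZ))))))
  step 16: S^7(Z)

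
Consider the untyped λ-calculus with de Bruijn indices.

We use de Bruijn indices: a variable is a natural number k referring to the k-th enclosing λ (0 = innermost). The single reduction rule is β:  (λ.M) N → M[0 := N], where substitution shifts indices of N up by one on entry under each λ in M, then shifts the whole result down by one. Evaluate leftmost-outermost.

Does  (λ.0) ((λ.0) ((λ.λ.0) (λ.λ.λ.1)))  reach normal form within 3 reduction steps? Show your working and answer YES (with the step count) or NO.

Answer: YES — reaches normal form λ.0 in 3 ≤ 3 steps

Derivation:
  start: (λ.0) ((λ.0) ((λ.λ.0) (λ.λ.λ.1)))
  [1] (λ.0) ((λ.λ.0) (λ.λ.λ.1))
  [2] (λ.λ.0) (λ.λ.λ.1)
  [3] λ.0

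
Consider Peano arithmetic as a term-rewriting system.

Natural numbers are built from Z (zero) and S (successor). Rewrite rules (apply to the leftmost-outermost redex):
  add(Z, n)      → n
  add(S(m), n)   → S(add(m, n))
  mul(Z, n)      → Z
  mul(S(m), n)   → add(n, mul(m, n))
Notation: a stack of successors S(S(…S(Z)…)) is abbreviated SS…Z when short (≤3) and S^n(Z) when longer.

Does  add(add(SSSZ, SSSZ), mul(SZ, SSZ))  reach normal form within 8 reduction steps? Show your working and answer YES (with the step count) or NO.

Answer: NO — after 8 steps the term is S(S(S(S(add(SSZ, mul(SZ, SSZ)))))), not yet normal

Reduction:
  start: add(add(SSSZ, SSSZ), mul(SZ, SSZ))
  →1  add(S(add(SSZ, SSSZ)), mul(SZ, SSZ))
  →2  S(add(add(SSZ, SSSZ), mul(SZ, SSZ)))
  →3  S(add(S(add(SZ, SSSZ)), mul(SZ, SSZ)))
  →4  S(S(add(add(SZ, SSSZ), mul(SZ, SSZ))))
  →5  S(S(add(S(add(Z, SSSZ)), mul(SZ, SSZ))))
  →6  S(S(S(add(add(Z, SSSZ), mul(SZ, SSZ)))))
  →7  S(S(S(add(SSSZ, mul(SZ, SSZ)))))
  →8  S(S(S(S(add(SSZ, mul(SZ, SSZ))))))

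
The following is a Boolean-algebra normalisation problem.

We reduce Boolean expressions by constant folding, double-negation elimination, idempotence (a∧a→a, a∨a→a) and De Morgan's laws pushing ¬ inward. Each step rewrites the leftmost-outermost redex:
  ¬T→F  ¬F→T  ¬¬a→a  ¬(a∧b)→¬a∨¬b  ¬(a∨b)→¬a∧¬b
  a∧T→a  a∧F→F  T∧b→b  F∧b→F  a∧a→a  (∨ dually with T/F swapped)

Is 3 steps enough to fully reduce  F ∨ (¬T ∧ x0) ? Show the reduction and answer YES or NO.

Answer: YES — reaches normal form F in 3 ≤ 3 steps

Working:
  start: F ∨ (¬T ∧ x0)
  →1  ¬T ∧ x0
  →2  F ∧ x0
  →3  F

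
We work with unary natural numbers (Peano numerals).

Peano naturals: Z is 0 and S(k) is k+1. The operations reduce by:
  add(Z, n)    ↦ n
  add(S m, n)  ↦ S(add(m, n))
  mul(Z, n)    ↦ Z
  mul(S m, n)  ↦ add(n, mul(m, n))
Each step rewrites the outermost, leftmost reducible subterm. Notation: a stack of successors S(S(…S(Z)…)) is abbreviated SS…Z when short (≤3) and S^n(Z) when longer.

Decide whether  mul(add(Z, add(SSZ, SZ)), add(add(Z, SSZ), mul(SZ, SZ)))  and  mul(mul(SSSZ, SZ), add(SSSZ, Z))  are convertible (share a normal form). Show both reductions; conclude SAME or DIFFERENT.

Term A:
  start: mul(add(Z, add(SSZ, SZ)), add(add(Z, SSZ), mul(SZ, SZ)))
  step 1: mul(add(SSZ, SZ), add(add(Z, SSZ), mul(SZ, SZ)))
  step 2: mul(S(add(SZ, SZ)), add(add(Z, SSZ), mul(SZ, SZ)))
  step 3: add(add(add(Z, SSZ), mul(SZ, SZ)), mul(add(SZ, SZ), add(add(Z, SSZ), mul(SZ, SZ))))
  step 4: add(add(SSZ, mul(SZ, SZ)), mul(add(SZ, SZ), add(add(Z, SSZ), mul(SZ, SZ))))
  step 5: add(S(add(SZ, mul(SZ, SZ))), mul(add(SZ, SZ), add(add(Z, SSZ), mul(SZ, SZ))))
  step 6: S(add(add(SZ, mul(SZ, SZ)), mul(add(SZ, SZ), add(add(Z, SSZ), mul(SZ, SZ)))))
  step 7: S(add(S(add(Z, mul(SZ, SZ))), mul(add(SZ, SZ), add(add(Z, SSZ), mul(SZ, SZ)))))
  step 8: S(S(add(add(Z, mul(SZ, SZ)), mul(add(SZ, SZ), add(add(Z, SSZ), mul(SZ, SZ))))))
  step 9: S(S(add(mul(SZ, SZ), mul(add(SZ, SZ), add(add(Z, SSZ), mul(SZ, SZ))))))
  step 10: S(S(add(add(SZ, mul(Z, SZ)), mul(add(SZ, SZ), add(add(Z, SSZ), mul(SZ, SZ))))))
  step 11: S(S(add(S(add(Z, mul(Z, SZ))), mul(add(SZ, SZ), add(add(Z, SSZ), mul(SZ, SZ))))))
  step 12: S(S(S(add(add(Z, mul(Z, SZ)), mul(add(SZ, SZ), add(add(Z, SSZ), mul(SZ, SZ)))))))
  step 13: S(S(S(add(mul(Z, SZ), mul(add(SZ, SZ), add(add(Z, SSZ), mul(SZ, SZ)))))))
  step 14: S(S(S(add(Z, mul(add(SZ, SZ), add(add(Z, SSZ), mul(SZ, SZ)))))))
  step 15: S(S(S(mul(add(SZ, SZ), add(add(Z, SSZ), mul(SZ, SZ))))))
  step 16: S(S(S(mul(S(add(Z, SZ)), add(add(Z, SSZ), mul(SZ, SZ))))))
  step 17: S(S(S(add(add(add(Z, SSZ), mul(SZ, SZ)), mul(add(Z, SZ), add(add(Z, SSZ), mul(SZ, SZ)))))))
  step 18: S(S(S(add(add(SSZ, mul(SZ, SZ)), mul(add(Z, SZ), add(add(Z, SSZ), mul(SZ, SZ)))))))
  step 19: S(S(S(add(S(add(SZ, mul(SZ, SZ))), mul(add(Z, SZ), add(add(Z, SSZ), mul(SZ, SZ)))))))
  step 20: S(S(S(S(add(add(SZ, mul(SZ, SZ)), mul(add(Z, SZ), add(add(Z, SSZ), mul(SZ, SZ))))))))
  step 21: S(S(S(S(add(S(add(Z, mul(SZ, SZ))), mul(add(Z, SZ), add(add(Z, SSZ), mul(SZ, SZ))))))))
  step 22: S(S(S(S(S(add(add(Z, mul(SZ, SZ)), mul(add(Z, SZ), add(add(Z, SSZ), mul(SZ, SZ)))))))))
  step 23: S(S(S(S(S(add(mul(SZ, SZ), mul(add(Z, SZ), add(add(Z, SSZ), mul(SZ, SZ)))))))))
  step 24: S(S(S(S(S(add(add(SZ, mul(Z, SZ)), mul(add(Z, SZ), add(add(Z, SSZ), mul(SZ, SZ)))))))))
  step 25: S(S(S(S(S(add(S(add(Z, mul(Z, SZ))), mul(add(Z, SZ), add(add(Z, SSZ), mul(SZ, SZ)))))))))
  step 26: S(S(S(S(S(S(add(add(Z, mul(Z, SZ)), mul(add(Z, SZ), add(add(Z, SSZ), mul(SZ, SZ))))))))))
  step 27: S(S(S(S(S(S(add(mul(Z, SZ), mul(add(Z, SZ), add(add(Z, SSZ), mul(SZ, SZ))))))))))
  step 28: S(S(S(S(S(S(add(Z, mul(add(Z, SZ), add(add(Z, SSZ), mul(SZ, SZ))))))))))
  step 29: S(S(S(S(S(S(mul(add(Z, SZ), add(add(Z, SSZ), mul(SZ, SZ)))))))))
  step 30: S(S(S(S(S(S(mul(SZ, add(add(Z, SSZ), mul(SZ, SZ)))))))))
  step 31: S(S(S(S(S(S(add(add(add(Z, SSZ), mul(SZ, SZ)), mul(Z, add(add(Z, SSZ), mul(SZ, SZ))))))))))
  step 32: S(S(S(S(S(S(add(add(SSZ, mul(SZ, SZ)), mul(Z, add(add(Z, SSZ), mul(SZ, SZ))))))))))
  step 33: S(S(S(S(S(S(add(S(add(SZ, mul(SZ, SZ))), mul(Z, add(add(Z, SSZ), mul(SZ, SZ))))))))))
  step 34: S(S(S(S(S(S(S(add(add(SZ, mul(SZ, SZ)), mul(Z, add(add(Z, SSZ), mul(SZ, SZ)))))))))))
  step 35: S(S(S(S(S(S(S(add(S(add(Z, mul(SZ, SZ))), mul(Z, add(add(Z, SSZ), mul(SZ, SZ)))))))))))
  step 36: S(S(S(S(S(S(S(S(add(add(Z, mul(SZ, SZ)), mul(Z, add(add(Z, SSZ), mul(SZ, SZ))))))))))))
  step 37: S(S(S(S(S(S(S(S(add(mul(SZ, SZ), mul(Z, add(add(Z, SSZ), mul(SZ, SZ))))))))))))
  step 38: S(S(S(S(S(S(S(S(add(add(SZ, mul(Z, SZ)), mul(Z, add(add(Z, SSZ), mul(SZ, SZ))))))))))))
  step 39: S(S(S(S(S(S(S(S(add(S(add(Z, mul(Z, SZ))), mul(Z, add(add(Z, SSZ), mul(SZ, SZ))))))))))))
  step 40: S(S(S(S(S(S(S(S(S(add(add(Z, mul(Z, SZ)), mul(Z, add(add(Z, SSZ), mul(SZ, SZ)))))))))))))
  step 41: S(S(S(S(S(S(S(S(S(add(mul(Z, SZ), mul(Z, add(add(Z, SSZ), mul(SZ, SZ)))))))))))))
  step 42: S(S(S(S(S(S(S(S(S(add(Z, mul(Z, add(add(Z, SSZ), mul(SZ, SZ)))))))))))))
  step 43: S(S(S(S(S(S(S(S(S(mul(Z, add(add(Z, SSZ), mul(SZ, SZ))))))))))))
  step 44: S^9(Z)

Term B:
  start: mul(mul(SSSZ, SZ), add(SSSZ, Z))
  step 1: mul(add(SZ, mul(SSZ, SZ)), add(SSSZ, Z))
  step 2: mul(S(add(Z, mul(SSZ, SZ))), add(SSSZ, Z))
  step 3: add(add(SSSZ, Z), mul(add(Z, mul(SSZ, SZ)), add(SSSZ, Z)))
  step 4: add(S(add(SSZ, Z)), mul(add(Z, mul(SSZ, SZ)), add(SSSZ, Z)))
  step 5: S(add(add(SSZ, Z), mul(add(Z, mul(SSZ, SZ)), add(SSSZ, Z))))
  step 6: S(add(S(add(SZ, Z)), mul(add(Z, mul(SSZ, SZ)), add(SSSZ, Z))))
  step 7: S(S(add(add(SZ, Z), mul(add(Z, mul(SSZ, SZ)), add(SSSZ, Z)))))
  step 8: S(S(add(S(add(Z, Z)), mul(add(Z, mul(SSZ, SZ)), add(SSSZ, Z)))))
  step 9: S(S(S(add(add(Z, Z), mul(add(Z, mul(SSZ, SZ)), add(SSSZ, Z))))))
  step 10: S(S(S(add(Z, mul(add(Z, mul(SSZ, SZ)), add(SSSZ, Z))))))
  step 11: S(S(S(mul(add(Z, mul(SSZ, SZ)), add(SSSZ, Z)))))
  step 12: S(S(S(mul(mul(SSZ, SZ), add(SSSZ, Z)))))
  step 13: S(S(S(mul(add(SZ, mul(SZ, SZ)), add(SSSZ, Z)))))
  step 14: S(S(S(mul(S(add(Z, mul(SZ, SZ))), add(SSSZ, Z)))))
  step 15: S(S(S(add(add(SSSZ, Z), mul(add(Z, mul(SZ, SZ)), add(SSSZ, Z))))))
  step 16: S(S(S(add(S(add(SSZ, Z)), mul(add(Z, mul(SZ, SZ)), add(SSSZ, Z))))))
  step 17: S(S(S(S(add(add(SSZ, Z), mul(add(Z, mul(SZ, SZ)), add(SSSZ, Z)))))))
  step 18: S(S(S(S(add(S(add(SZ, Z)), mul(add(Z, mul(SZ, SZ)), add(SSSZ, Z)))))))
  step 19: S(S(S(S(S(add(add(SZ, Z), mul(add(Z, mul(SZ, SZ)), add(SSSZ, Z))))))))
  step 20: S(S(S(S(S(add(S(add(Z, Z)), mul(add(Z, mul(SZ, SZ)), add(SSSZ, Z))))))))
  step 21: S(S(S(S(S(S(add(add(Z, Z), mul(add(Z, mul(SZ, SZ)), add(SSSZ, Z)))))))))
  step 22: S(S(S(S(S(S(add(Z, mul(add(Z, mul(SZ, SZ)), add(SSSZ, Z)))))))))
  step 23: S(S(S(S(S(S(mul(add(Z, mul(SZ, SZ)), add(SSSZ, Z))))))))
  step 24: S(S(S(S(S(S(mul(mul(SZ, SZ), add(SSSZ, Z))))))))
  step 25: S(S(S(S(S(S(mul(add(SZ, mul(Z, SZ)), add(SSSZ, Z))))))))
  step 26: S(S(S(S(S(S(mul(S(add(Z, mul(Z, SZ))), add(SSSZ, Z))))))))
  step 27: S(S(S(S(S(S(add(add(SSSZ, Z), mul(add(Z, mul(Z, SZ)), add(SSSZ, Z)))))))))
  step 28: S(S(S(S(S(S(add(S(add(SSZ, Z)), mul(add(Z, mul(Z, SZ)), add(SSSZ, Z)))))))))
  step 29: S(S(S(S(S(S(S(add(add(SSZ, Z), mul(add(Z, mul(Z, SZ)), add(SSSZ, Z))))))))))
  step 30: S(S(S(S(S(S(S(add(S(add(SZ, Z)), mul(add(Z, mul(Z, SZ)), add(SSSZ, Z))))))))))
  step 31: S(S(S(S(S(S(S(S(add(add(SZ, Z), mul(add(Z, mul(Z, SZ)), add(SSSZ, Z)))))))))))
  step 32: S(S(S(S(S(S(S(S(add(S(add(Z, Z)), mul(add(Z, mul(Z, SZ)), add(SSSZ, Z)))))))))))
  step 33: S(S(S(S(S(S(S(S(S(add(add(Z, Z), mul(add(Z, mul(Z, SZ)), add(SSSZ, Z))))))))))))
  step 34: S(S(S(S(S(S(S(S(S(add(Z, mul(add(Z, mul(Z, SZ)), add(SSSZ, Z))))))))))))
  step 35: S(S(S(S(S(S(S(S(S(mul(add(Z, mul(Z, SZ)), add(SSSZ, Z)))))))))))
  step 36: S(S(S(S(S(S(S(S(S(mul(mul(Z, SZ), add(SSSZ, Z)))))))))))
  step 37: S(S(S(S(S(S(S(S(S(mul(Z, add(SSSZ, Z)))))))))))
  step 38: S^9(Z)

Answer: SAME — A ⇓ S^9(Z), B ⇓ S^9(Z)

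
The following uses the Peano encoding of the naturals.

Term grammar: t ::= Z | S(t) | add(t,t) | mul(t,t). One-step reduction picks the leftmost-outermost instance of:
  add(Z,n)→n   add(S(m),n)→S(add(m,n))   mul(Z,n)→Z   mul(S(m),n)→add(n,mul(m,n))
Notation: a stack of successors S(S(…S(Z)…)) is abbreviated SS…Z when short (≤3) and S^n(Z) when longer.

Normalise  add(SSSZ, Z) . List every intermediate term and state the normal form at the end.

Answer: normal form = SSSZ  (in 4 steps)

Derivation:
  start: add(SSSZ, Z)
  →1  S(add(SSZ, Z))
  →2  S(S(add(SZ, Z)))
  →3  S(S(S(add(Z, Z))))
  →4  SSSZ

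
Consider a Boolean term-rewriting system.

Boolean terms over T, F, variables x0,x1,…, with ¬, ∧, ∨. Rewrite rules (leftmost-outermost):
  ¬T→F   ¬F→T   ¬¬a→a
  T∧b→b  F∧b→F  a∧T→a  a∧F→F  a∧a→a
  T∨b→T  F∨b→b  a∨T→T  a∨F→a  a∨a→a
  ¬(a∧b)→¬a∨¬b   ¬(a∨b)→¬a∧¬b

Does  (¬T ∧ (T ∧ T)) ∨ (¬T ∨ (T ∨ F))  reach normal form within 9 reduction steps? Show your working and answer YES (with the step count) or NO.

Answer: YES — reaches normal form T in 6 ≤ 9 steps

Derivation:
  start: (¬T ∧ (T ∧ T)) ∨ (¬T ∨ (T ∨ F))
  step 1: (F ∧ (T ∧ T)) ∨ (¬T ∨ (T ∨ F))
  step 2: F ∨ (¬T ∨ (T ∨ F))
  step 3: ¬T ∨ (T ∨ F)
  step 4: F ∨ (T ∨ F)
  step 5: T ∨ F
  step 6: T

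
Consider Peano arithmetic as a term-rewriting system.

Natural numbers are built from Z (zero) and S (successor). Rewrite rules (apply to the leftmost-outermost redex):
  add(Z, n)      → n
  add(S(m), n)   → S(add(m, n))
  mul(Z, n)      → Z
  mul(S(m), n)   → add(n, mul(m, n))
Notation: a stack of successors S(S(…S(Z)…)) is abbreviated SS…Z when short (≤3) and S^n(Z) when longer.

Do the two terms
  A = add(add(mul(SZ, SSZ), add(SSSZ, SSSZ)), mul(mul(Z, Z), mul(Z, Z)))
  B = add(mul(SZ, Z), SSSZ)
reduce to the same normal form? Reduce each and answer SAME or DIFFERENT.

Term A:
  start: add(add(mul(SZ, SSZ), add(SSSZ, SSSZ)), mul(mul(Z, Z), mul(Z, Z)))
  step 1: add(add(add(SSZ, mul(Z, SSZ)), add(SSSZ, SSSZ)), mul(mul(Z, Z), mul(Z, Z)))
  step 2: add(add(S(add(SZ, mul(Z, SSZ))), add(SSSZ, SSSZ)), mul(mul(Z, Z), mul(Z, Z)))
  step 3: add(S(add(add(SZ, mul(Z, SSZ)), add(SSSZ, SSSZ))), mul(mul(Z, Z), mul(Z, Z)))
  step 4: S(add(add(add(SZ, mul(Z, SSZ)), add(SSSZ, SSSZ)), mul(mul(Z, Z), mul(Z, Z))))
  step 5: S(add(add(S(add(Z, mul(Z, SSZ))), add(SSSZ, SSSZ)), mul(mul(Z, Z), mul(Z, Z))))
  step 6: S(add(S(add(add(Z, mul(Z, SSZ)), add(SSSZ, SSSZ))), mul(mul(Z, Z), mul(Z, Z))))
  step 7: S(S(add(add(add(Z, mul(Z, SSZ)), add(SSSZ, SSSZ)), mul(mul(Z, Z), mul(Z, Z)))))
  step 8: S(S(add(add(mul(Z, SSZ), add(SSSZ, SSSZ)), mul(mul(Z, Z), mul(Z, Z)))))
  step 9: S(S(add(add(Z, add(SSSZ, SSSZ)), mul(mul(Z, Z), mul(Z, Z)))))
  step 10: S(S(add(add(SSSZ, SSSZ), mul(mul(Z, Z), mul(Z, Z)))))
  step 11: S(S(add(S(add(SSZ, SSSZ)), mul(mul(Z, Z), mul(Z, Z)))))
  step 12: S(S(S(add(add(SSZ, SSSZ), mul(mul(Z, Z), mul(Z, Z))))))
  step 13: S(S(S(add(S(add(SZ, SSSZ)), mul(mul(Z, Z), mul(Z, Z))))))
  step 14: S(S(S(S(add(add(SZ, SSSZ), mul(mul(Z, Z), mul(Z, Z)))))))
  step 15: S(S(S(S(add(S(add(Z, SSSZ)), mul(mul(Z, Z), mul(Z, Z)))))))
  step 16: S(S(S(S(S(add(add(Z, SSSZ), mul(mul(Z, Z), mul(Z, Z))))))))
  step 17: S(S(S(S(S(add(SSSZ, mul(mul(Z, Z), mul(Z, Z))))))))
  step 18: S(S(S(S(S(S(add(SSZ, mul(mul(Z, Z), mul(Z, Z)))))))))
  step 19: S(S(S(S(S(S(S(add(SZ, mul(mul(Z, Z), mul(Z, Z))))))))))
  step 20: S(S(S(S(S(S(S(S(add(Z, mul(mul(Z, Z), mul(Z, Z)))))))))))
  step 21: S(S(S(S(S(S(S(S(mul(mul(Z, Z), mul(Z, Z))))))))))
  step 22: S(S(S(S(S(S(S(S(mul(Z, mul(Z, Z))))))))))
  step 23: S^8(Z)

Term B:
  start: add(mul(SZ, Z), SSSZ)
  step 1: add(add(Z, mul(Z, Z)), SSSZ)
  step 2: add(mul(Z, Z), SSSZ)
  step 3: add(Z, SSSZ)
  step 4: SSSZ

Answer: DIFFERENT — A ⇓ S^8(Z), B ⇓ SSSZ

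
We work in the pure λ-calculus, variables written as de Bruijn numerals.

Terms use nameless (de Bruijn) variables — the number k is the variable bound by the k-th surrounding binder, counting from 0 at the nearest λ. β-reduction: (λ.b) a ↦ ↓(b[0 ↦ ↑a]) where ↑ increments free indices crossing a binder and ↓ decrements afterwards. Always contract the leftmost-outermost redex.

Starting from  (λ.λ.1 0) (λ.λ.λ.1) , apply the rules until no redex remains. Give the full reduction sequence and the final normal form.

  start: (λ.λ.1 0) (λ.λ.λ.1)
  [1] λ.(λ.λ.λ.1) 0
  [2] λ.λ.λ.1

Answer: normal form = λ.λ.λ.1  (in 2 steps)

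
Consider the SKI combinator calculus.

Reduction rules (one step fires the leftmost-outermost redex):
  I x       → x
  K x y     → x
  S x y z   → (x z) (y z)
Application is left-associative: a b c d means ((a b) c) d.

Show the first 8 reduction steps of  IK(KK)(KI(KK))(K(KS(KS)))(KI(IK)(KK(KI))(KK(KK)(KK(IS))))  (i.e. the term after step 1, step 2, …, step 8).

Answer: after 8 steps: K(K(KK))

Derivation:
  start: IK(KK)(KI(KK))(K(KS(KS)))(KI(IK)(KK(KI))(KK(KK)(KK(IS))))
  [1] K(KK)(KI(KK))(K(KS(KS)))(KI(IK)(KK(KI))(KK(KK)(KK(IS))))
  [2] KK(K(KS(KS)))(KI(IK)(KK(KI))(KK(KK)(KK(IS))))
  [3] K(KI(IK)(KK(KI))(KK(KK)(KK(IS))))
  [4] K(I(KK(KI))(KK(KK)(KK(IS))))
  [5] K(KK(KI)(KK(KK)(KK(IS))))
  [6] K(K(KK(KK)(KK(IS))))
  [7] K(K(K(KK(IS))))
  [8] K(K(KK))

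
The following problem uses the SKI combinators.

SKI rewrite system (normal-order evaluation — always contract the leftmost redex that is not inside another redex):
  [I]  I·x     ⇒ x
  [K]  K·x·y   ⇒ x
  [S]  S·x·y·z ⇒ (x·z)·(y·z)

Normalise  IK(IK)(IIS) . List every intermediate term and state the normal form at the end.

  start: IK(IK)(IIS)
  [1] K(IK)(IIS)
  [2] IK
  [3] K

Answer: normal form = K  (in 3 steps)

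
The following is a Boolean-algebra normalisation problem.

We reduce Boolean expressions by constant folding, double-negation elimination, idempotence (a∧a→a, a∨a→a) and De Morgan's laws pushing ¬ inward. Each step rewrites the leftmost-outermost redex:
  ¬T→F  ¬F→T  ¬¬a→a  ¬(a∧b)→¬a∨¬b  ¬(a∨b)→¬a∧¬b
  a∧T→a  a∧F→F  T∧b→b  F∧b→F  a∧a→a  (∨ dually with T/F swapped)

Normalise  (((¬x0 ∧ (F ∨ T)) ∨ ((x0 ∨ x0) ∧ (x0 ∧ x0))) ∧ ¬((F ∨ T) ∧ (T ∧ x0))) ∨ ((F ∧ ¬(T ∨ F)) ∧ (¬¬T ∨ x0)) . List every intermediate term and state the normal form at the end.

Answer: normal form = (¬x0 ∨ x0) ∧ ¬x0  (in 17 steps)

Derivation:
  start: (((¬x0 ∧ (F ∨ T)) ∨ ((x0 ∨ x0) ∧ (x0 ∧ x0))) ∧ ¬((F ∨ T) ∧ (T ∧ x0))) ∨ ((F ∧ ¬(T ∨ F)) ∧ (¬¬T ∨ x0))
  →1  (((¬x0 ∧ T) ∨ ((x0 ∨ x0) ∧ (x0 ∧ x0))) ∧ ¬((F ∨ T) ∧ (T ∧ x0))) ∨ ((F ∧ ¬(T ∨ F)) ∧ (¬¬T ∨ x0))
  →2  ((¬x0 ∨ ((x0 ∨ x0) ∧ (x0 ∧ x0))) ∧ ¬((F ∨ T) ∧ (T ∧ x0))) ∨ ((F ∧ ¬(T ∨ F)) ∧ (¬¬T ∨ x0))
  →3  ((¬x0 ∨ (x0 ∧ (x0 ∧ x0))) ∧ ¬((F ∨ T) ∧ (T ∧ x0))) ∨ ((F ∧ ¬(T ∨ F)) ∧ (¬¬T ∨ x0))
  →4  ((¬x0 ∨ (x0 ∧ x0)) ∧ ¬((F ∨ T) ∧ (T ∧ x0))) ∨ ((F ∧ ¬(T ∨ F)) ∧ (¬¬T ∨ x0))
  →5  ((¬x0 ∨ x0) ∧ ¬((F ∨ T) ∧ (T ∧ x0))) ∨ ((F ∧ ¬(T ∨ F)) ∧ (¬¬T ∨ x0))
  →6  ((¬x0 ∨ x0) ∧ (¬(F ∨ T) ∨ ¬(T ∧ x0))) ∨ ((F ∧ ¬(T ∨ F)) ∧ (¬¬T ∨ x0))
  →7  ((¬x0 ∨ x0) ∧ ((¬F ∧ ¬T) ∨ ¬(T ∧ x0))) ∨ ((F ∧ ¬(T ∨ F)) ∧ (¬¬T ∨ x0))
  →8  ((¬x0 ∨ x0) ∧ ((T ∧ ¬T) ∨ ¬(T ∧ x0))) ∨ ((F ∧ ¬(T ∨ F)) ∧ (¬¬T ∨ x0))
  →9  ((¬x0 ∨ x0) ∧ (¬T ∨ ¬(T ∧ x0))) ∨ ((F ∧ ¬(T ∨ F)) ∧ (¬¬T ∨ x0))
  →10  ((¬x0 ∨ x0) ∧ (F ∨ ¬(T ∧ x0))) ∨ ((F ∧ ¬(T ∨ F)) ∧ (¬¬T ∨ x0))
  →11  ((¬x0 ∨ x0) ∧ ¬(T ∧ x0)) ∨ ((F ∧ ¬(T ∨ F)) ∧ (¬¬T ∨ x0))
  →12  ((¬x0 ∨ x0) ∧ (¬T ∨ ¬x0)) ∨ ((F ∧ ¬(T ∨ F)) ∧ (¬¬T ∨ x0))
  →13  ((¬x0 ∨ x0) ∧ (F ∨ ¬x0)) ∨ ((F ∧ ¬(T ∨ F)) ∧ (¬¬T ∨ x0))
  →14  ((¬x0 ∨ x0) ∧ ¬x0) ∨ ((F ∧ ¬(T ∨ F)) ∧ (¬¬T ∨ x0))
  →15  ((¬x0 ∨ x0) ∧ ¬x0) ∨ (F ∧ (¬¬T ∨ x0))
  →16  ((¬x0 ∨ x0) ∧ ¬x0) ∨ F
  →17  (¬x0 ∨ x0) ∧ ¬x0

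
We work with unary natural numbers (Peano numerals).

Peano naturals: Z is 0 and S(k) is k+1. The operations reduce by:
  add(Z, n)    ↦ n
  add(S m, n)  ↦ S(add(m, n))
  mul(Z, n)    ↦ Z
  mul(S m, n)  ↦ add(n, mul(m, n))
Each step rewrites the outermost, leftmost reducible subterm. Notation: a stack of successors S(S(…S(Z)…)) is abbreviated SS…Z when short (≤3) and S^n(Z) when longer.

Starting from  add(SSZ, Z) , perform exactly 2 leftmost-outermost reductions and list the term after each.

Answer: after 2 steps: S(S(add(Z, Z)))

Derivation:
  start: add(SSZ, Z)
  step 1: S(add(SZ, Z))
  step 2: S(S(add(Z, Z)))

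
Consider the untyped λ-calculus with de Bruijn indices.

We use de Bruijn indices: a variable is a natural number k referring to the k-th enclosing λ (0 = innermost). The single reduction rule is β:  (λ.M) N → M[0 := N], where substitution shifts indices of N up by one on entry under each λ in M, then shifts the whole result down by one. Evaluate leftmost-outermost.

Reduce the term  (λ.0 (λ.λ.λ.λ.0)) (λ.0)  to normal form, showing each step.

Answer: normal form = λ.λ.λ.λ.0  (in 2 steps)

Derivation:
  start: (λ.0 (λ.λ.λ.λ.0)) (λ.0)
  step 1: (λ.0) (λ.λ.λ.λ.0)
  step 2: λ.λ.λ.λ.0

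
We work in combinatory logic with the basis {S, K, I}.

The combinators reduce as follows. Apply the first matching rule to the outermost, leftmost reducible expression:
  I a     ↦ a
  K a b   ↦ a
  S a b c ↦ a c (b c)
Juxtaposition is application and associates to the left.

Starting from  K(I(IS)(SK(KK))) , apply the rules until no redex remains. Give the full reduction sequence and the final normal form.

Answer: normal form = K(S(SK(KK)))  (in 2 steps)

Working:
  start: K(I(IS)(SK(KK)))
  →1  K(IS(SK(KK)))
  →2  K(S(SK(KK)))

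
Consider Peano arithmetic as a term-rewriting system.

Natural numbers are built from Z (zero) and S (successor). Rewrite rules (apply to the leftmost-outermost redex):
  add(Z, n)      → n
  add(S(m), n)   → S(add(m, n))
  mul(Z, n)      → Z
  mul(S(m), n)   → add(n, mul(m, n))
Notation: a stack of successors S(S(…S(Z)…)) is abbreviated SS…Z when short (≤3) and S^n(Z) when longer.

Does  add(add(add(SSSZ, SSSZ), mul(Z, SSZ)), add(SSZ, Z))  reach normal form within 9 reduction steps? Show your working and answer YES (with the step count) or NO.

  start: add(add(add(SSSZ, SSSZ), mul(Z, SSZ)), add(SSZ, Z))
  step 1: add(add(S(add(SSZ, SSSZ)), mul(Z, SSZ)), add(SSZ, Z))
  step 2: add(S(add(add(SSZ, SSSZ), mul(Z, SSZ))), add(SSZ, Z))
  step 3: S(add(add(add(SSZ, SSSZ), mul(Z, SSZ)), add(SSZ, Z)))
  step 4: S(add(add(S(add(SZ, SSSZ)), mul(Z, SSZ)), add(SSZ, Z)))
  step 5: S(add(S(add(add(SZ, SSSZ), mul(Z, SSZ))), add(SSZ, Z)))
  step 6: S(S(add(add(add(SZ, SSSZ), mul(Z, SSZ)), add(SSZ, Z))))
  step 7: S(S(add(add(S(add(Z, SSSZ)), mul(Z, SSZ)), add(SSZ, Z))))
  step 8: S(S(add(S(add(add(Z, SSSZ), mul(Z, SSZ))), add(SSZ, Z))))
  step 9: S(S(S(add(add(add(Z, SSSZ), mul(Z, SSZ)), add(SSZ, Z)))))

Answer: NO — after 9 steps the term is S(S(S(add(add(add(Z, SSSZ), mul(Z, SSZ)), add(SSZ, Z))))), not yet normal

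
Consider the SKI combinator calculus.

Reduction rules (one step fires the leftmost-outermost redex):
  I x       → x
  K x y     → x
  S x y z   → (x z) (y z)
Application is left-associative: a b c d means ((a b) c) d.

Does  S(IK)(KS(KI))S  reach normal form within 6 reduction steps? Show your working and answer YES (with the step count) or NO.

Answer: YES — reaches normal form S in 3 ≤ 6 steps

Derivation:
  start: S(IK)(KS(KI))S
  step 1: IKS(KS(KI)S)
  step 2: KS(KS(KI)S)
  step 3: S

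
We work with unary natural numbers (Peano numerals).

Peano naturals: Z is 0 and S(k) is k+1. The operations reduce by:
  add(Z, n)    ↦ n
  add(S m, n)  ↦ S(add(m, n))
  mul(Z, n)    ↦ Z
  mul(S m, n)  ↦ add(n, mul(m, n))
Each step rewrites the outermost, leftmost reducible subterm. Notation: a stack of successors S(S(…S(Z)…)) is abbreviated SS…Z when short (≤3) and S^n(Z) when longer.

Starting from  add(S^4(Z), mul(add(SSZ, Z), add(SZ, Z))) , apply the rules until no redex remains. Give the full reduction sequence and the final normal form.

  start: add(S^4(Z), mul(add(SSZ, Z), add(SZ, Z)))
  [1] S(add(SSSZ, mul(add(SSZ, Z), add(SZ, Z))))
  [2] S(S(add(SSZ, mul(add(SSZ, Z), add(SZ, Z)))))
  [3] S(S(S(add(SZ, mul(add(SSZ, Z), add(SZ, Z))))))
  [4] S(S(S(S(add(Z, mul(add(SSZ, Z), add(SZ, Z)))))))
  [5] S(S(S(S(mul(add(SSZ, Z), add(SZ, Z))))))
  [6] S(S(S(S(mul(S(add(SZ, Z)), add(SZ, Z))))))
  [7] S(S(S(S(add(add(SZ, Z), mul(add(SZ, Z), add(SZ, Z)))))))
  [8] S(S(S(S(add(S(add(Z, Z)), mul(add(SZ, Z), add(SZ, Z)))))))
  [9] S(S(S(S(S(add(add(Z, Z), mul(add(SZ, Z), add(SZ, Z))))))))
  [10] S(S(S(S(S(add(Z, mul(add(SZ, Z), add(SZ, Z))))))))
  [11] S(S(S(S(S(mul(add(SZ, Z), add(SZ, Z)))))))
  [12] S(S(S(S(S(mul(S(add(Z, Z)), add(SZ, Z)))))))
  [13] S(S(S(S(S(add(add(SZ, Z), mul(add(Z, Z), add(SZ, Z))))))))
  [14] S(S(S(S(S(add(S(add(Z, Z)), mul(add(Z, Z), add(SZ, Z))))))))
  [15] S(S(S(S(S(S(add(add(Z, Z), mul(add(Z, Z), add(SZ, Z)))))))))
  [16] S(S(S(S(S(S(add(Z, mul(add(Z, Z), add(SZ, Z)))))))))
  [17] S(S(S(S(S(S(mul(add(Z, Z), add(SZ, Z))))))))
  [18] S(S(S(S(S(S(mul(Z, add(SZ, Z))))))))
  [19] S^6(Z)

Answer: normal form = S^6(Z)  (in 19 steps)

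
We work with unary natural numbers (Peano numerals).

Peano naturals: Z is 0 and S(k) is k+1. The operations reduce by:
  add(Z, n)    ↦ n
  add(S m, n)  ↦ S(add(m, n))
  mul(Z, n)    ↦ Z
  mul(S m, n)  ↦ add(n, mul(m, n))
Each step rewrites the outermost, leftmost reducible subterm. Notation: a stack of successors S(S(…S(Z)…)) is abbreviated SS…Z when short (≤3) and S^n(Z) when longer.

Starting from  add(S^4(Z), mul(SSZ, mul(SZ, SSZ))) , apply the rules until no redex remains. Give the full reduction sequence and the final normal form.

  start: add(S^4(Z), mul(SSZ, mul(SZ, SSZ)))
  [1] S(add(SSSZ, mul(SSZ, mul(SZ, SSZ))))
  [2] S(S(add(SSZ, mul(SSZ, mul(SZ, SSZ)))))
  [3] S(S(S(add(SZ, mul(SSZ, mul(SZ, SSZ))))))
  [4] S(S(S(S(add(Z, mul(SSZ, mul(SZ, SSZ)))))))
  [5] S(S(S(S(mul(SSZ, mul(SZ, SSZ))))))
  [6] S(S(S(S(add(mul(SZ, SSZ), mul(SZ, mul(SZ, SSZ)))))))
  [7] S(S(S(S(add(add(SSZ, mul(Z, SSZ)), mul(SZ, mul(SZ, SSZ)))))))
  [8] S(S(S(S(add(S(add(SZ, mul(Z, SSZ))), mul(SZ, mul(SZ, SSZ)))))))
  [9] S(S(S(S(S(add(add(SZ, mul(Z, SSZ)), mul(SZ, mul(SZ, SSZ))))))))
  [10] S(S(S(S(S(add(S(add(Z, mul(Z, SSZ))), mul(SZ, mul(SZ, SSZ))))))))
  [11] S(S(S(S(S(S(add(add(Z, mul(Z, SSZ)), mul(SZ, mul(SZ, SSZ)))))))))
  [12] S(S(S(S(S(S(add(mul(Z, SSZ), mul(SZ, mul(SZ, SSZ)))))))))
  [13] S(S(S(S(S(S(add(Z, mul(SZ, mul(SZ, SSZ)))))))))
  [14] S(S(S(S(S(S(mul(SZ, mul(SZ, SSZ))))))))
  [15] S(S(S(S(S(S(add(mul(SZ, SSZ), mul(Z, mul(SZ, SSZ)))))))))
  [16] S(S(S(S(S(S(add(add(SSZ, mul(Z, SSZ)), mul(Z, mul(SZ, SSZ)))))))))
  [17] S(S(S(S(S(S(add(S(add(SZ, mul(Z, SSZ))), mul(Z, mul(SZ, SSZ)))))))))
  [18] S(S(S(S(S(S(S(add(add(SZ, mul(Z, SSZ)), mul(Z, mul(SZ, SSZ))))))))))
  [19] S(S(S(S(S(S(S(add(S(add(Z, mul(Z, SSZ))), mul(Z, mul(SZ, SSZ))))))))))
  [20] S(S(S(S(S(S(S(S(add(add(Z, mul(Z, SSZ)), mul(Z, mul(SZ, SSZ)))))))))))
  [21] S(S(S(S(S(S(S(S(add(mul(Z, SSZ), mul(Z, mul(SZ, SSZ)))))))))))
  [22] S(S(S(S(S(S(S(S(add(Z, mul(Z, mul(SZ, SSZ)))))))))))
  [23] S(S(S(S(S(S(S(S(mul(Z, mul(SZ, SSZ))))))))))
  [24] S^8(Z)

Answer: normal form = S^8(Z)  (in 24 steps)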